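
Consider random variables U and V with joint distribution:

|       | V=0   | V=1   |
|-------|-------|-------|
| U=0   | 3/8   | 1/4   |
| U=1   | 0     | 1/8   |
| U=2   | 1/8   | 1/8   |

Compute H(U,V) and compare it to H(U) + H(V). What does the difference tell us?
Marginal P(U) (row sums):
  P(U=0) = 3/8 + 1/4 = 5/8
  P(U=1) = 0 + 1/8 = 1/8
  P(U=2) = 1/8 + 1/8 = 1/4
Marginal P(V) (column sums):
  P(V=0) = 3/8 + 0 + 1/8 = 1/2
  P(V=1) = 1/4 + 1/8 + 1/8 = 1/2

H(U,V) = -[(3/8)·log₂(3/8) + (1/4)·log₂(1/4) + (1/8)·log₂(1/8) + (1/8)·log₂(1/8) + (1/8)·log₂(1/8)]
  = 0.5306 + 0.5000 + 0.3750 + 0.3750 + 0.3750
  = 2.1556 bits
H(U) = -[(5/8)·log₂(5/8) + (1/8)·log₂(1/8) + (1/4)·log₂(1/4)]
  = 0.4238 + 0.3750 + 0.5000
  = 1.2988 bits
H(V) = -[(1/2)·log₂(1/2) + (1/2)·log₂(1/2)]
  = 0.5000 + 0.5000
  = 1.0000 bits

H(U) + H(V) = 1.2988 + 1.0000 = 2.2988 bits
Difference: H(U) + H(V) - H(U,V) = 2.2988 - 2.1556 = 0.1432 bits = I(U;V)

The difference is the mutual information; it is positive here, so U and V are dependent (knowing one reduces uncertainty about the other by 0.1432 bits).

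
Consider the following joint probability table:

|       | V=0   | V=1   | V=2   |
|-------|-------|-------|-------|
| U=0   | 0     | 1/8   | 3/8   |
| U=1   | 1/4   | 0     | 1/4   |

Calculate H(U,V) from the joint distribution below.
H(U,V) = -Σ P(U,V) log₂ P(U,V), summed over the non-zero cells:
H(U,V) = -[(1/8)·log₂(1/8) + (3/8)·log₂(3/8) + (1/4)·log₂(1/4) + (1/4)·log₂(1/4)]
  = 0.3750 + 0.5306 + 0.5000 + 0.5000
  = 1.9056 bits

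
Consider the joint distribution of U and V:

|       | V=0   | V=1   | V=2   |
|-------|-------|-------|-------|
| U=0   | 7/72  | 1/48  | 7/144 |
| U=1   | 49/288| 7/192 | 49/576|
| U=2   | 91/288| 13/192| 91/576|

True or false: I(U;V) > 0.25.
Marginal P(U) (row sums):
  P(U=0) = 7/72 + 1/48 + 7/144 = 1/6
  P(U=1) = 49/288 + 7/192 + 49/576 = 7/24
  P(U=2) = 91/288 + 13/192 + 91/576 = 13/24
Marginal P(V) (column sums):
  P(V=0) = 7/72 + 49/288 + 91/288 = 7/12
  P(V=1) = 1/48 + 7/192 + 13/192 = 1/8
  P(V=2) = 7/144 + 49/576 + 91/576 = 7/24

H(U) = -[(1/6)·log₂(1/6) + (7/24)·log₂(7/24) + (13/24)·log₂(13/24)]
  = 0.4308 + 0.5185 + 0.4791
  = 1.4284 bits
H(V) = -[(7/12)·log₂(7/12) + (1/8)·log₂(1/8) + (7/24)·log₂(7/24)]
  = 0.4536 + 0.3750 + 0.5185
  = 1.3471 bits
H(U,V) = -[(7/72)·log₂(7/72) + (1/48)·log₂(1/48) + (7/144)·log₂(7/144) + (49/288)·log₂(49/288) + (7/192)·log₂(7/192) + (49/576)·log₂(49/576) + (91/288)·log₂(91/288) + (13/192)·log₂(13/192) + (91/576)·log₂(91/576)]
  = 0.3269 + 0.1164 + 0.2121 + 0.4347 + 0.1742 + 0.3024 + 0.5252 + 0.2630 + 0.4206
  = 2.7755 bits

I(U;V) = H(U) + H(V) - H(U,V)
  = 1.4284 + 1.3471 - 2.7755
  = 0.0000 bits

False. I(U;V) = 0.0000 bits, which is ≤ 0.25 bits.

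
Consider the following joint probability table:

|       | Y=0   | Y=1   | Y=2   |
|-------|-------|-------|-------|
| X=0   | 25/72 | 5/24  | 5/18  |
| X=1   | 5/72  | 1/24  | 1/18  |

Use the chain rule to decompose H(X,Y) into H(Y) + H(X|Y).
By the chain rule: H(X,Y) = H(Y) + H(X|Y)

Marginal P(Y) (column sums):
  P(Y=0) = 25/72 + 5/72 = 5/12
  P(Y=1) = 5/24 + 1/24 = 1/4
  P(Y=2) = 5/18 + 1/18 = 1/3
H(Y) = -[(5/12)·log₂(5/12) + (1/4)·log₂(1/4) + (1/3)·log₂(1/3)]
  = 0.5263 + 0.5000 + 0.5283
  = 1.5546 bits
H(X|Y) = -Σ P(X,Y)·log₂ P(X|Y), where P(X|Y) = P(X,Y) / P(Y)
  (X=0,Y=0): P(X|Y) = (25/72)/(5/12) = 5/6;  -(25/72)·log₂(5/6) = 0.0913
  (X=0,Y=1): P(X|Y) = (5/24)/(1/4) = 5/6;  -(5/24)·log₂(5/6) = 0.0548
  (X=0,Y=2): P(X|Y) = (5/18)/(1/3) = 5/6;  -(5/18)·log₂(5/6) = 0.0731
  (X=1,Y=0): P(X|Y) = (5/72)/(5/12) = 1/6;  -(5/72)·log₂(1/6) = 0.1795
  (X=1,Y=1): P(X|Y) = (1/24)/(1/4) = 1/6;  -(1/24)·log₂(1/6) = 0.1077
  (X=1,Y=2): P(X|Y) = (1/18)/(1/3) = 1/6;  -(1/18)·log₂(1/6) = 0.1436
H(X|Y) = 0.0913 + 0.0548 + 0.0731 + 0.1795 + 0.1077 + 0.1436
  = 0.6500 bits

H(X,Y) = H(Y) + H(X|Y) = 1.5546 + 0.6500 = 2.2046 bits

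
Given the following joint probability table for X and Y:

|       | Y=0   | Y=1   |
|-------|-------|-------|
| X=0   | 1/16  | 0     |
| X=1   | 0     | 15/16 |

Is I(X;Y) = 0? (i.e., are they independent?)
Marginal P(X) (row sums):
  P(X=0) = 1/16 + 0 = 1/16
  P(X=1) = 0 + 15/16 = 15/16
Marginal P(Y) (column sums):
  P(Y=0) = 1/16 + 0 = 1/16
  P(Y=1) = 0 + 15/16 = 15/16

X and Y are independent iff P(X=i,Y=j) = P(X=i)·P(Y=j) for every cell.
  P(X=0)·P(Y=0) = 1/16 × 1/16 = 1/256, but P(X=0,Y=0) = 1/16 ✗

No, X and Y are not independent. Quantitatively, I(X;Y) > 0:

H(X) = -[(1/16)·log₂(1/16) + (15/16)·log₂(15/16)]
  = 0.2500 + 0.0873
  = 0.3373 bits
H(Y) = -[(1/16)·log₂(1/16) + (15/16)·log₂(15/16)]
  = 0.2500 + 0.0873
  = 0.3373 bits
H(X,Y) = -[(1/16)·log₂(1/16) + (15/16)·log₂(15/16)]
  = 0.2500 + 0.0873
  = 0.3373 bits
I(X;Y) = H(X) + H(Y) - H(X,Y) = 0.3373 + 0.3373 - 0.3373 = 0.3373 bits > 0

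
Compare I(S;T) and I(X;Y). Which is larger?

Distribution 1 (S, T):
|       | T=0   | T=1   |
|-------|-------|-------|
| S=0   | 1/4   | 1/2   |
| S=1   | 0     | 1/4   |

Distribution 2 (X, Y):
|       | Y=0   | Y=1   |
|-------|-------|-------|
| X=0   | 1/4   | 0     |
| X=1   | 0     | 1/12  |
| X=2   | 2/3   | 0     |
Distribution 1 (S, T):
Marginal P(S) (row sums):
  P(S=0) = 1/4 + 1/2 = 3/4
  P(S=1) = 0 + 1/4 = 1/4
Marginal P(T) (column sums):
  P(T=0) = 1/4 + 0 = 1/4
  P(T=1) = 1/2 + 1/4 = 3/4

H(S) = -[(3/4)·log₂(3/4) + (1/4)·log₂(1/4)]
  = 0.3113 + 0.5000
  = 0.8113 bits
H(T) = -[(1/4)·log₂(1/4) + (3/4)·log₂(3/4)]
  = 0.5000 + 0.3113
  = 0.8113 bits
H(S,T) = -[(1/4)·log₂(1/4) + (1/2)·log₂(1/2) + (1/4)·log₂(1/4)]
  = 0.5000 + 0.5000 + 0.5000
  = 1.5000 bits

I(S;T) = H(S) + H(T) - H(S,T)
  = 0.8113 + 0.8113 - 1.5000
  = 0.1226 bits

Distribution 2 (X, Y):
Marginal P(X) (row sums):
  P(X=0) = 1/4 + 0 = 1/4
  P(X=1) = 0 + 1/12 = 1/12
  P(X=2) = 2/3 + 0 = 2/3
Marginal P(Y) (column sums):
  P(Y=0) = 1/4 + 0 + 2/3 = 11/12
  P(Y=1) = 0 + 1/12 + 0 = 1/12

H(X) = -[(1/4)·log₂(1/4) + (1/12)·log₂(1/12) + (2/3)·log₂(2/3)]
  = 0.5000 + 0.2987 + 0.3900
  = 1.1887 bits
H(Y) = -[(11/12)·log₂(11/12) + (1/12)·log₂(1/12)]
  = 0.1151 + 0.2987
  = 0.4138 bits
H(X,Y) = -[(1/4)·log₂(1/4) + (1/12)·log₂(1/12) + (2/3)·log₂(2/3)]
  = 0.5000 + 0.2987 + 0.3900
  = 1.1887 bits

I(X;Y) = H(X) + H(Y) - H(X,Y)
  = 1.1887 + 0.4138 - 1.1887
  = 0.4138 bits

I(X;Y) = 0.4138 bits > I(S;T) = 0.1226 bits, so (X, Y) has the higher mutual information (stronger dependence).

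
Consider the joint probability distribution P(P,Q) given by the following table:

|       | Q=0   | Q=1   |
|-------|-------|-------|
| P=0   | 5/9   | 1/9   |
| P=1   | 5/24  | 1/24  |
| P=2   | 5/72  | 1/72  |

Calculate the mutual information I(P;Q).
Marginal P(P) (row sums):
  P(P=0) = 5/9 + 1/9 = 2/3
  P(P=1) = 5/24 + 1/24 = 1/4
  P(P=2) = 5/72 + 1/72 = 1/12
Marginal P(Q) (column sums):
  P(Q=0) = 5/9 + 5/24 + 5/72 = 5/6
  P(Q=1) = 1/9 + 1/24 + 1/72 = 1/6

H(P) = -[(2/3)·log₂(2/3) + (1/4)·log₂(1/4) + (1/12)·log₂(1/12)]
  = 0.3900 + 0.5000 + 0.2987
  = 1.1887 bits
H(Q) = -[(5/6)·log₂(5/6) + (1/6)·log₂(1/6)]
  = 0.2192 + 0.4308
  = 0.6500 bits
H(P,Q) = -[(5/9)·log₂(5/9) + (1/9)·log₂(1/9) + (5/24)·log₂(5/24) + (1/24)·log₂(1/24) + (5/72)·log₂(5/72) + (1/72)·log₂(1/72)]
  = 0.4711 + 0.3522 + 0.4715 + 0.1910 + 0.2672 + 0.0857
  = 1.8387 bits

I(P;Q) = H(P) + H(Q) - H(P,Q)
  = 1.1887 + 0.6500 - 1.8387
  = 0.0000 bits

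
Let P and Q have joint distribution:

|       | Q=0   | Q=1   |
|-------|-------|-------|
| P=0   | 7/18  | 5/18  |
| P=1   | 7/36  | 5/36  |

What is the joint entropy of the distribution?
H(P,Q) = -Σ P(P,Q) log₂ P(P,Q), summed over the non-zero cells:
H(P,Q) = -[(7/18)·log₂(7/18) + (5/18)·log₂(5/18) + (7/36)·log₂(7/36) + (5/36)·log₂(5/36)]
  = 0.5299 + 0.5133 + 0.4594 + 0.3956
  = 1.8982 bits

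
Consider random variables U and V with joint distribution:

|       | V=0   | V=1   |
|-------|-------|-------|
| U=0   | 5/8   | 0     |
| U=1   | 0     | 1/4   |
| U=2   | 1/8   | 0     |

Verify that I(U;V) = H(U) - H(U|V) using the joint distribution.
Left side, from I(U;V) = H(U) + H(V) - H(U,V):
Marginal P(U) (row sums):
  P(U=0) = 5/8 + 0 = 5/8
  P(U=1) = 0 + 1/4 = 1/4
  P(U=2) = 1/8 + 0 = 1/8
Marginal P(V) (column sums):
  P(V=0) = 5/8 + 0 + 1/8 = 3/4
  P(V=1) = 0 + 1/4 + 0 = 1/4

H(U) = -[(5/8)·log₂(5/8) + (1/4)·log₂(1/4) + (1/8)·log₂(1/8)]
  = 0.4238 + 0.5000 + 0.3750
  = 1.2988 bits
H(V) = -[(3/4)·log₂(3/4) + (1/4)·log₂(1/4)]
  = 0.3113 + 0.5000
  = 0.8113 bits
H(U,V) = -[(5/8)·log₂(5/8) + (1/4)·log₂(1/4) + (1/8)·log₂(1/8)]
  = 0.4238 + 0.5000 + 0.3750
  = 1.2988 bits

I(U;V) = H(U) + H(V) - H(U,V)
  = 1.2988 + 0.8113 - 1.2988
  = 0.8113 bits

Right side, with H(U|V) computed directly from the conditional probabilities:
H(U|V) = -Σ P(U,V)·log₂ P(U|V), where P(U|V) = P(U,V) / P(V)
  (cells with P(U,V) = 0 contribute 0)
  (U=0,V=0): P(U|V) = (5/8)/(3/4) = 5/6;  -(5/8)·log₂(5/6) = 0.1644
  (U=1,V=1): P(U|V) = (1/4)/(1/4) = 1;  -(1/4)·log₂(1) = 0.0000
  (U=2,V=0): P(U|V) = (1/8)/(3/4) = 1/6;  -(1/8)·log₂(1/6) = 0.3231
H(U|V) = 0.1644 + 0.0000 + 0.3231
  = 0.4875 bits
H(U) - H(U|V) = 1.2988 - 0.4875 = 0.8113 bits

Both sides equal 0.8113 bits, so I(U;V) = H(U) - H(U|V) ✓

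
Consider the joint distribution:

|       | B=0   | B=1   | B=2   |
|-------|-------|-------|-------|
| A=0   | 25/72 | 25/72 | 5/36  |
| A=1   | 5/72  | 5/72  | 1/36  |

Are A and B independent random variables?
Marginal P(A) (row sums):
  P(A=0) = 25/72 + 25/72 + 5/36 = 5/6
  P(A=1) = 5/72 + 5/72 + 1/36 = 1/6
Marginal P(B) (column sums):
  P(B=0) = 25/72 + 5/72 = 5/12
  P(B=1) = 25/72 + 5/72 = 5/12
  P(B=2) = 5/36 + 1/36 = 1/6

A and B are independent iff P(A=i,B=j) = P(A=i)·P(B=j) for every cell.
  P(A=0)·P(B=0) = 5/6 × 5/12 = 25/72 = P(A=0,B=0) ✓
  P(A=0)·P(B=1) = 5/6 × 5/12 = 25/72 = P(A=0,B=1) ✓
  P(A=0)·P(B=2) = 5/6 × 1/6 = 5/36 = P(A=0,B=2) ✓
  P(A=1)·P(B=0) = 1/6 × 5/12 = 5/72 = P(A=1,B=0) ✓
  P(A=1)·P(B=1) = 1/6 × 5/12 = 5/72 = P(A=1,B=1) ✓
  P(A=1)·P(B=2) = 1/6 × 1/6 = 1/36 = P(A=1,B=2) ✓

Yes, A and B are independent: every cell factors, so I(A;B) = 0 bits.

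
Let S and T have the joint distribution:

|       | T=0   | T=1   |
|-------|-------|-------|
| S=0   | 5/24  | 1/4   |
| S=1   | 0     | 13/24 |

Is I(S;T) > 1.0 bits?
Marginal P(S) (row sums):
  P(S=0) = 5/24 + 1/4 = 11/24
  P(S=1) = 0 + 13/24 = 13/24
Marginal P(T) (column sums):
  P(T=0) = 5/24 + 0 = 5/24
  P(T=1) = 1/4 + 13/24 = 19/24

H(S) = -[(11/24)·log₂(11/24) + (13/24)·log₂(13/24)]
  = 0.5159 + 0.4791
  = 0.9950 bits
H(T) = -[(5/24)·log₂(5/24) + (19/24)·log₂(19/24)]
  = 0.4715 + 0.2668
  = 0.7383 bits
H(S,T) = -[(5/24)·log₂(5/24) + (1/4)·log₂(1/4) + (13/24)·log₂(13/24)]
  = 0.4715 + 0.5000 + 0.4791
  = 1.4506 bits

I(S;T) = H(S) + H(T) - H(S,T)
  = 0.9950 + 0.7383 - 1.4506
  = 0.2827 bits

No. I(S;T) = 0.2827 bits, which is ≤ 1.0 bits.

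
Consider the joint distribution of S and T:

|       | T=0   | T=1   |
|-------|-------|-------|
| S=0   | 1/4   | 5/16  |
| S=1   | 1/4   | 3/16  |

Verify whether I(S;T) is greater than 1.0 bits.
Marginal P(S) (row sums):
  P(S=0) = 1/4 + 5/16 = 9/16
  P(S=1) = 1/4 + 3/16 = 7/16
Marginal P(T) (column sums):
  P(T=0) = 1/4 + 1/4 = 1/2
  P(T=1) = 5/16 + 3/16 = 1/2

H(S) = -[(9/16)·log₂(9/16) + (7/16)·log₂(7/16)]
  = 0.4669 + 0.5218
  = 0.9887 bits
H(T) = -[(1/2)·log₂(1/2) + (1/2)·log₂(1/2)]
  = 0.5000 + 0.5000
  = 1.0000 bits
H(S,T) = -[(1/4)·log₂(1/4) + (5/16)·log₂(5/16) + (1/4)·log₂(1/4) + (3/16)·log₂(3/16)]
  = 0.5000 + 0.5244 + 0.5000 + 0.4528
  = 1.9772 bits

I(S;T) = H(S) + H(T) - H(S,T)
  = 0.9887 + 1.0000 - 1.9772
  = 0.0115 bits

No. I(S;T) = 0.0115 bits, which is ≤ 1.0 bits.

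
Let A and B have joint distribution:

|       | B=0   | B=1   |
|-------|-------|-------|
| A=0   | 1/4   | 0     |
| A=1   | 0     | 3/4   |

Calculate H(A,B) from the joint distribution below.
H(A,B) = -Σ P(A,B) log₂ P(A,B), summed over the non-zero cells:
H(A,B) = -[(1/4)·log₂(1/4) + (3/4)·log₂(3/4)]
  = 0.5000 + 0.3113
  = 0.8113 bits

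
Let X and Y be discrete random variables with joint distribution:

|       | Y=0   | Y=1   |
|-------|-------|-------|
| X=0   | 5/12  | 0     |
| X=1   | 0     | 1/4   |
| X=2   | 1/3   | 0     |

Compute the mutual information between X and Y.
Marginal P(X) (row sums):
  P(X=0) = 5/12 + 0 = 5/12
  P(X=1) = 0 + 1/4 = 1/4
  P(X=2) = 1/3 + 0 = 1/3
Marginal P(Y) (column sums):
  P(Y=0) = 5/12 + 0 + 1/3 = 3/4
  P(Y=1) = 0 + 1/4 + 0 = 1/4

H(X) = -[(5/12)·log₂(5/12) + (1/4)·log₂(1/4) + (1/3)·log₂(1/3)]
  = 0.5263 + 0.5000 + 0.5283
  = 1.5546 bits
H(Y) = -[(3/4)·log₂(3/4) + (1/4)·log₂(1/4)]
  = 0.3113 + 0.5000
  = 0.8113 bits
H(X,Y) = -[(5/12)·log₂(5/12) + (1/4)·log₂(1/4) + (1/3)·log₂(1/3)]
  = 0.5263 + 0.5000 + 0.5283
  = 1.5546 bits

I(X;Y) = H(X) + H(Y) - H(X,Y)
  = 1.5546 + 0.8113 - 1.5546
  = 0.8113 bits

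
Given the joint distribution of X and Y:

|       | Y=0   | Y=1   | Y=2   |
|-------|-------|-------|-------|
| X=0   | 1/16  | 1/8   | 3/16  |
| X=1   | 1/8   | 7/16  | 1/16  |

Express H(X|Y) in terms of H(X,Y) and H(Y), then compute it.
H(X|Y) = H(X,Y) - H(Y)

Marginal P(Y) (column sums):
  P(Y=0) = 1/16 + 1/8 = 3/16
  P(Y=1) = 1/8 + 7/16 = 9/16
  P(Y=2) = 3/16 + 1/16 = 1/4

H(X,Y) = -[(1/16)·log₂(1/16) + (1/8)·log₂(1/8) + (3/16)·log₂(3/16) + (1/8)·log₂(1/8) + (7/16)·log₂(7/16) + (1/16)·log₂(1/16)]
  = 0.2500 + 0.3750 + 0.4528 + 0.3750 + 0.5218 + 0.2500
  = 2.2246 bits
H(Y) = -[(3/16)·log₂(3/16) + (9/16)·log₂(9/16) + (1/4)·log₂(1/4)]
  = 0.4528 + 0.4669 + 0.5000
  = 1.4197 bits

H(X|Y) = 2.2246 - 1.4197 = 0.8049 bits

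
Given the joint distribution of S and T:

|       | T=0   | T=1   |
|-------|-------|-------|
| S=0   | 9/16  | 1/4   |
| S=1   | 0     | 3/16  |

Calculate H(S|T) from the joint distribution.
Marginal P(T) (column sums):
  P(T=0) = 9/16 + 0 = 9/16
  P(T=1) = 1/4 + 3/16 = 7/16

H(S|T) = -Σ P(S,T)·log₂ P(S|T), where P(S|T) = P(S,T) / P(T)
  (cells with P(S,T) = 0 contribute 0)
  (S=0,T=0): P(S|T) = (9/16)/(9/16) = 1;  -(9/16)·log₂(1) = 0.0000
  (S=0,T=1): P(S|T) = (1/4)/(7/16) = 4/7;  -(1/4)·log₂(4/7) = 0.2018
  (S=1,T=1): P(S|T) = (3/16)/(7/16) = 3/7;  -(3/16)·log₂(3/7) = 0.2292
H(S|T) = 0.0000 + 0.2018 + 0.2292
  = 0.4310 bits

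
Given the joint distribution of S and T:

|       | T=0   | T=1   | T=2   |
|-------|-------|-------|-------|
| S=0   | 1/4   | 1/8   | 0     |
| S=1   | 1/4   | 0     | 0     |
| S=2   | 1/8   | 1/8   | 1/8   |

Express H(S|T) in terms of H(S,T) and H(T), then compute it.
H(S|T) = H(S,T) - H(T)

Marginal P(T) (column sums):
  P(T=0) = 1/4 + 1/4 + 1/8 = 5/8
  P(T=1) = 1/8 + 0 + 1/8 = 1/4
  P(T=2) = 0 + 0 + 1/8 = 1/8

H(S,T) = -[(1/4)·log₂(1/4) + (1/8)·log₂(1/8) + (1/4)·log₂(1/4) + (1/8)·log₂(1/8) + (1/8)·log₂(1/8) + (1/8)·log₂(1/8)]
  = 0.5000 + 0.3750 + 0.5000 + 0.3750 + 0.3750 + 0.3750
  = 2.5000 bits
H(T) = -[(5/8)·log₂(5/8) + (1/4)·log₂(1/4) + (1/8)·log₂(1/8)]
  = 0.4238 + 0.5000 + 0.3750
  = 1.2988 bits

H(S|T) = 2.5000 - 1.2988 = 1.2012 bits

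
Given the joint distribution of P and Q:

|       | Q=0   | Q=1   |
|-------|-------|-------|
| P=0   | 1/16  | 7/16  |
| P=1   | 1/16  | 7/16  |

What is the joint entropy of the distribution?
H(P,Q) = -Σ P(P,Q) log₂ P(P,Q), summed over the non-zero cells:
H(P,Q) = -[(1/16)·log₂(1/16) + (7/16)·log₂(7/16) + (1/16)·log₂(1/16) + (7/16)·log₂(7/16)]
  = 0.2500 + 0.5218 + 0.2500 + 0.5218
  = 1.5436 bits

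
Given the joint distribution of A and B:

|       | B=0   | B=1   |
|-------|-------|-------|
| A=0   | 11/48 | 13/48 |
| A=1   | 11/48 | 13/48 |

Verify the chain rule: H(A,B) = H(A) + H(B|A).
Left side:
H(A,B) = -[(11/48)·log₂(11/48) + (13/48)·log₂(13/48) + (11/48)·log₂(11/48) + (13/48)·log₂(13/48)]
  = 0.4871 + 0.5104 + 0.4871 + 0.5104
  = 1.9950 bits

Right side:
Marginal P(A) (row sums):
  P(A=0) = 11/48 + 13/48 = 1/2
  P(A=1) = 11/48 + 13/48 = 1/2
H(A) = -[(1/2)·log₂(1/2) + (1/2)·log₂(1/2)]
  = 0.5000 + 0.5000
  = 1.0000 bits
H(B|A) = -Σ P(A,B)·log₂ P(B|A), where P(B|A) = P(A,B) / P(A)
  (A=0,B=0): P(B|A) = (11/48)/(1/2) = 11/24;  -(11/48)·log₂(11/24) = 0.2579
  (A=0,B=1): P(B|A) = (13/48)/(1/2) = 13/24;  -(13/48)·log₂(13/24) = 0.2396
  (A=1,B=0): P(B|A) = (11/48)/(1/2) = 11/24;  -(11/48)·log₂(11/24) = 0.2579
  (A=1,B=1): P(B|A) = (13/48)/(1/2) = 13/24;  -(13/48)·log₂(13/24) = 0.2396
H(B|A) = 0.2579 + 0.2396 + 0.2579 + 0.2396
  = 0.9950 bits
H(A) + H(B|A) = 1.0000 + 0.9950 = 1.9950 bits

Both sides equal 1.9950 bits, so the chain rule holds ✓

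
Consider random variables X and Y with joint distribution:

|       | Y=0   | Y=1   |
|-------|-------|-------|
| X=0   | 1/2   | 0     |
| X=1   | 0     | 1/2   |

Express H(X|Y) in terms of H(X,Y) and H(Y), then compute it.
H(X|Y) = H(X,Y) - H(Y)

Marginal P(Y) (column sums):
  P(Y=0) = 1/2 + 0 = 1/2
  P(Y=1) = 0 + 1/2 = 1/2

H(X,Y) = -[(1/2)·log₂(1/2) + (1/2)·log₂(1/2)]
  = 0.5000 + 0.5000
  = 1.0000 bits
H(Y) = -[(1/2)·log₂(1/2) + (1/2)·log₂(1/2)]
  = 0.5000 + 0.5000
  = 1.0000 bits

H(X|Y) = 1.0000 - 1.0000 = 0.0000 bits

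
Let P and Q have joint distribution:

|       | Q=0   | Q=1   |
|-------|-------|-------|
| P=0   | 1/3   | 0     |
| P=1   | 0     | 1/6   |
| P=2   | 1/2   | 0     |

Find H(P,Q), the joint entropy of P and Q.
H(P,Q) = -Σ P(P,Q) log₂ P(P,Q), summed over the non-zero cells:
H(P,Q) = -[(1/3)·log₂(1/3) + (1/6)·log₂(1/6) + (1/2)·log₂(1/2)]
  = 0.5283 + 0.4308 + 0.5000
  = 1.4591 bits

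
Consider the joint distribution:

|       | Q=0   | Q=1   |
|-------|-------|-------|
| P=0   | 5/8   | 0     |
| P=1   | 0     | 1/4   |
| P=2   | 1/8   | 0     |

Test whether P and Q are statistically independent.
Marginal P(P) (row sums):
  P(P=0) = 5/8 + 0 = 5/8
  P(P=1) = 0 + 1/4 = 1/4
  P(P=2) = 1/8 + 0 = 1/8
Marginal P(Q) (column sums):
  P(Q=0) = 5/8 + 0 + 1/8 = 3/4
  P(Q=1) = 0 + 1/4 + 0 = 1/4

P and Q are independent iff P(P=i,Q=j) = P(P=i)·P(Q=j) for every cell.
  P(P=0)·P(Q=0) = 5/8 × 3/4 = 15/32, but P(P=0,Q=0) = 5/8 ✗

No, P and Q are not independent. Quantitatively, I(P;Q) > 0:

H(P) = -[(5/8)·log₂(5/8) + (1/4)·log₂(1/4) + (1/8)·log₂(1/8)]
  = 0.4238 + 0.5000 + 0.3750
  = 1.2988 bits
H(Q) = -[(3/4)·log₂(3/4) + (1/4)·log₂(1/4)]
  = 0.3113 + 0.5000
  = 0.8113 bits
H(P,Q) = -[(5/8)·log₂(5/8) + (1/4)·log₂(1/4) + (1/8)·log₂(1/8)]
  = 0.4238 + 0.5000 + 0.3750
  = 1.2988 bits
I(P;Q) = H(P) + H(Q) - H(P,Q) = 1.2988 + 0.8113 - 1.2988 = 0.8113 bits > 0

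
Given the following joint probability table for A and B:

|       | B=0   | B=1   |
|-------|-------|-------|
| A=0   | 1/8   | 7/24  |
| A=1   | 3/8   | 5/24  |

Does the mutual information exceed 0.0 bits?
Marginal P(A) (row sums):
  P(A=0) = 1/8 + 7/24 = 5/12
  P(A=1) = 3/8 + 5/24 = 7/12
Marginal P(B) (column sums):
  P(B=0) = 1/8 + 3/8 = 1/2
  P(B=1) = 7/24 + 5/24 = 1/2

H(A) = -[(5/12)·log₂(5/12) + (7/12)·log₂(7/12)]
  = 0.5263 + 0.4536
  = 0.9799 bits
H(B) = -[(1/2)·log₂(1/2) + (1/2)·log₂(1/2)]
  = 0.5000 + 0.5000
  = 1.0000 bits
H(A,B) = -[(1/8)·log₂(1/8) + (7/24)·log₂(7/24) + (3/8)·log₂(3/8) + (5/24)·log₂(5/24)]
  = 0.3750 + 0.5185 + 0.5306 + 0.4715
  = 1.8956 bits

I(A;B) = H(A) + H(B) - H(A,B)
  = 0.9799 + 1.0000 - 1.8956
  = 0.0843 bits

Yes. I(A;B) = 0.0843 bits, which is > 0.0 bits.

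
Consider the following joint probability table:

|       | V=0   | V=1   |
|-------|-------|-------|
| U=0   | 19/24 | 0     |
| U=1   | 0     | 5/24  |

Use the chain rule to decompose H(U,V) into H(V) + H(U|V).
By the chain rule: H(U,V) = H(V) + H(U|V)

Marginal P(V) (column sums):
  P(V=0) = 19/24 + 0 = 19/24
  P(V=1) = 0 + 5/24 = 5/24
H(V) = -[(19/24)·log₂(19/24) + (5/24)·log₂(5/24)]
  = 0.2668 + 0.4715
  = 0.7383 bits
H(U|V) = -Σ P(U,V)·log₂ P(U|V), where P(U|V) = P(U,V) / P(V)
  (cells with P(U,V) = 0 contribute 0)
  (U=0,V=0): P(U|V) = (19/24)/(19/24) = 1;  -(19/24)·log₂(1) = 0.0000
  (U=1,V=1): P(U|V) = (5/24)/(5/24) = 1;  -(5/24)·log₂(1) = 0.0000
H(U|V) = 0.0000 + 0.0000
  = 0.0000 bits

H(U,V) = H(V) + H(U|V) = 0.7383 + 0.0000 = 0.7383 bits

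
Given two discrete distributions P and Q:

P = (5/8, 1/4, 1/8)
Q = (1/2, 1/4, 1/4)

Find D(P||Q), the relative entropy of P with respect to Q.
D(P||Q) = Σ P(i) log₂(P(i)/Q(i))
  i=0: (5/8) × log₂((5/8)/(1/2)) = (5/8) × log₂(5/4) = 0.2012
  i=1: (1/4) × log₂((1/4)/(1/4)) = (1/4) × log₂(1) = 0.0000
  i=2: (1/8) × log₂((1/8)/(1/4)) = (1/8) × log₂(1/2) = -0.1250
D(P||Q) = 0.2012 + 0.0000 - 0.1250
  = 0.0762 bits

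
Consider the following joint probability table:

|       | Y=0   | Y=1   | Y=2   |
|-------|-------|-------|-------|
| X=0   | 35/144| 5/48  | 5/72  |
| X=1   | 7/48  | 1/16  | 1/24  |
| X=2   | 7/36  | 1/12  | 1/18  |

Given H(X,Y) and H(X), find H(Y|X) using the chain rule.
From the chain rule: H(X,Y) = H(X) + H(Y|X)
Therefore: H(Y|X) = H(X,Y) - H(X)

H(X,Y) = -[(35/144)·log₂(35/144) + (5/48)·log₂(5/48) + (5/72)·log₂(5/72) + (7/48)·log₂(7/48) + (1/16)·log₂(1/16) + (1/24)·log₂(1/24) + (7/36)·log₂(7/36) + (1/12)·log₂(1/12) + (1/18)·log₂(1/18)]
  = 0.4960 + 0.3399 + 0.2672 + 0.4051 + 0.2500 + 0.1910 + 0.4594 + 0.2987 + 0.2317
  = 2.9390 bits
Marginal P(X) (row sums):
  P(X=0) = 35/144 + 5/48 + 5/72 = 5/12
  P(X=1) = 7/48 + 1/16 + 1/24 = 1/4
  P(X=2) = 7/36 + 1/12 + 1/18 = 1/3
H(X) = -[(5/12)·log₂(5/12) + (1/4)·log₂(1/4) + (1/3)·log₂(1/3)]
  = 0.5263 + 0.5000 + 0.5283
  = 1.5546 bits

H(Y|X) = 2.9390 - 1.5546 = 1.3844 bits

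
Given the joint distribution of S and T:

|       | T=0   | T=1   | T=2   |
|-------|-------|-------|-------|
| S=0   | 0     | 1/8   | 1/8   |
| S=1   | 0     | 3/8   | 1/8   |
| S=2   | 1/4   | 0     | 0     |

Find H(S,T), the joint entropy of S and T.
H(S,T) = -Σ P(S,T) log₂ P(S,T), summed over the non-zero cells:
H(S,T) = -[(1/8)·log₂(1/8) + (1/8)·log₂(1/8) + (3/8)·log₂(3/8) + (1/8)·log₂(1/8) + (1/4)·log₂(1/4)]
  = 0.3750 + 0.3750 + 0.5306 + 0.3750 + 0.5000
  = 2.1556 bits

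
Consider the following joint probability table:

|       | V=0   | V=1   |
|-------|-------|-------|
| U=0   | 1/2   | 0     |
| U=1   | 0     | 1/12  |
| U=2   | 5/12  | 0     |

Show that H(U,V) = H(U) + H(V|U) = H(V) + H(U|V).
Marginal P(U) (row sums):
  P(U=0) = 1/2 + 0 = 1/2
  P(U=1) = 0 + 1/12 = 1/12
  P(U=2) = 5/12 + 0 = 5/12
Marginal P(V) (column sums):
  P(V=0) = 1/2 + 0 + 5/12 = 11/12
  P(V=1) = 0 + 1/12 + 0 = 1/12

Decomposition 1: H(U) + H(V|U)
H(U) = -[(1/2)·log₂(1/2) + (1/12)·log₂(1/12) + (5/12)·log₂(5/12)]
  = 0.5000 + 0.2987 + 0.5263
  = 1.3250 bits
H(V|U) = -Σ P(U,V)·log₂ P(V|U), where P(V|U) = P(U,V) / P(U)
  (cells with P(U,V) = 0 contribute 0)
  (U=0,V=0): P(V|U) = (1/2)/(1/2) = 1;  -(1/2)·log₂(1) = 0.0000
  (U=1,V=1): P(V|U) = (1/12)/(1/12) = 1;  -(1/12)·log₂(1) = 0.0000
  (U=2,V=0): P(V|U) = (5/12)/(5/12) = 1;  -(5/12)·log₂(1) = 0.0000
H(V|U) = 0.0000 + 0.0000 + 0.0000
  = 0.0000 bits
H(U) + H(V|U) = 1.3250 + 0.0000 = 1.3250 bits

Decomposition 2: H(V) + H(U|V)
H(V) = -[(11/12)·log₂(11/12) + (1/12)·log₂(1/12)]
  = 0.1151 + 0.2987
  = 0.4138 bits
H(U|V) = -Σ P(U,V)·log₂ P(U|V), where P(U|V) = P(U,V) / P(V)
  (cells with P(U,V) = 0 contribute 0)
  (U=0,V=0): P(U|V) = (1/2)/(11/12) = 6/11;  -(1/2)·log₂(6/11) = 0.4372
  (U=1,V=1): P(U|V) = (1/12)/(1/12) = 1;  -(1/12)·log₂(1) = 0.0000
  (U=2,V=0): P(U|V) = (5/12)/(11/12) = 5/11;  -(5/12)·log₂(5/11) = 0.4740
H(U|V) = 0.4372 + 0.0000 + 0.4740
  = 0.9112 bits
H(V) + H(U|V) = 0.4138 + 0.9112 = 1.3250 bits

Direct computation of the joint entropy:
H(U,V) = -[(1/2)·log₂(1/2) + (1/12)·log₂(1/12) + (5/12)·log₂(5/12)]
  = 0.5000 + 0.2987 + 0.5263
  = 1.3250 bits

All three agree: H(U,V) = 1.3250 bits ✓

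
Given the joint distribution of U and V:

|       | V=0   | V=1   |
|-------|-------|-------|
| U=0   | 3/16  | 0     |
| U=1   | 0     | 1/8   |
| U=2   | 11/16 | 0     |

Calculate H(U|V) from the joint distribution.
Marginal P(V) (column sums):
  P(V=0) = 3/16 + 0 + 11/16 = 7/8
  P(V=1) = 0 + 1/8 + 0 = 1/8

H(U|V) = -Σ P(U,V)·log₂ P(U|V), where P(U|V) = P(U,V) / P(V)
  (cells with P(U,V) = 0 contribute 0)
  (U=0,V=0): P(U|V) = (3/16)/(7/8) = 3/14;  -(3/16)·log₂(3/14) = 0.4167
  (U=1,V=1): P(U|V) = (1/8)/(1/8) = 1;  -(1/8)·log₂(1) = 0.0000
  (U=2,V=0): P(U|V) = (11/16)/(7/8) = 11/14;  -(11/16)·log₂(11/14) = 0.2392
H(U|V) = 0.4167 + 0.0000 + 0.2392
  = 0.6559 bits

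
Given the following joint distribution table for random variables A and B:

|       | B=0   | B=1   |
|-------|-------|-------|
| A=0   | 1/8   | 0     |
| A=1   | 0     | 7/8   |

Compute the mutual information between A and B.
Marginal P(A) (row sums):
  P(A=0) = 1/8 + 0 = 1/8
  P(A=1) = 0 + 7/8 = 7/8
Marginal P(B) (column sums):
  P(B=0) = 1/8 + 0 = 1/8
  P(B=1) = 0 + 7/8 = 7/8

H(A) = -[(1/8)·log₂(1/8) + (7/8)·log₂(7/8)]
  = 0.3750 + 0.1686
  = 0.5436 bits
H(B) = -[(1/8)·log₂(1/8) + (7/8)·log₂(7/8)]
  = 0.3750 + 0.1686
  = 0.5436 bits
H(A,B) = -[(1/8)·log₂(1/8) + (7/8)·log₂(7/8)]
  = 0.3750 + 0.1686
  = 0.5436 bits

I(A;B) = H(A) + H(B) - H(A,B)
  = 0.5436 + 0.5436 - 0.5436
  = 0.5436 bits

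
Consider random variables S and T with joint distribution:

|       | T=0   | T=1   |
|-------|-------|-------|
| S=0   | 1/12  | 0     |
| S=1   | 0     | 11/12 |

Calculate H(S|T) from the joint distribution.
Marginal P(T) (column sums):
  P(T=0) = 1/12 + 0 = 1/12
  P(T=1) = 0 + 11/12 = 11/12

H(S|T) = -Σ P(S,T)·log₂ P(S|T), where P(S|T) = P(S,T) / P(T)
  (cells with P(S,T) = 0 contribute 0)
  (S=0,T=0): P(S|T) = (1/12)/(1/12) = 1;  -(1/12)·log₂(1) = 0.0000
  (S=1,T=1): P(S|T) = (11/12)/(11/12) = 1;  -(11/12)·log₂(1) = 0.0000
H(S|T) = 0.0000 + 0.0000
  = 0.0000 bits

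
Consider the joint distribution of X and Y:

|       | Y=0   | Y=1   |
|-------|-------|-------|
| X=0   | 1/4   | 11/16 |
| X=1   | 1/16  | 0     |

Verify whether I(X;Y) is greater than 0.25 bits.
Marginal P(X) (row sums):
  P(X=0) = 1/4 + 11/16 = 15/16
  P(X=1) = 1/16 + 0 = 1/16
Marginal P(Y) (column sums):
  P(Y=0) = 1/4 + 1/16 = 5/16
  P(Y=1) = 11/16 + 0 = 11/16

H(X) = -[(15/16)·log₂(15/16) + (1/16)·log₂(1/16)]
  = 0.0873 + 0.2500
  = 0.3373 bits
H(Y) = -[(5/16)·log₂(5/16) + (11/16)·log₂(11/16)]
  = 0.5244 + 0.3716
  = 0.8960 bits
H(X,Y) = -[(1/4)·log₂(1/4) + (11/16)·log₂(11/16) + (1/16)·log₂(1/16)]
  = 0.5000 + 0.3716 + 0.2500
  = 1.1216 bits

I(X;Y) = H(X) + H(Y) - H(X,Y)
  = 0.3373 + 0.8960 - 1.1216
  = 0.1117 bits

No. I(X;Y) = 0.1117 bits, which is ≤ 0.25 bits.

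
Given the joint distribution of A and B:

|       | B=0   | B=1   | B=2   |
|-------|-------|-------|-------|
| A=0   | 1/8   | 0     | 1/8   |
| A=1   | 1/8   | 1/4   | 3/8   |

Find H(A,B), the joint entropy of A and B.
H(A,B) = -Σ P(A,B) log₂ P(A,B), summed over the non-zero cells:
H(A,B) = -[(1/8)·log₂(1/8) + (1/8)·log₂(1/8) + (1/8)·log₂(1/8) + (1/4)·log₂(1/4) + (3/8)·log₂(3/8)]
  = 0.3750 + 0.3750 + 0.3750 + 0.5000 + 0.5306
  = 2.1556 bits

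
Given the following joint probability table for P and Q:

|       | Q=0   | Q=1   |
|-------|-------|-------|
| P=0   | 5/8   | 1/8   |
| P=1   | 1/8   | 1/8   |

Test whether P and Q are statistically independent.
Marginal P(P) (row sums):
  P(P=0) = 5/8 + 1/8 = 3/4
  P(P=1) = 1/8 + 1/8 = 1/4
Marginal P(Q) (column sums):
  P(Q=0) = 5/8 + 1/8 = 3/4
  P(Q=1) = 1/8 + 1/8 = 1/4

P and Q are independent iff P(P=i,Q=j) = P(P=i)·P(Q=j) for every cell.
  P(P=0)·P(Q=0) = 3/4 × 3/4 = 9/16, but P(P=0,Q=0) = 5/8 ✗

No, P and Q are not independent. Quantitatively, I(P;Q) > 0:

H(P) = -[(3/4)·log₂(3/4) + (1/4)·log₂(1/4)]
  = 0.3113 + 0.5000
  = 0.8113 bits
H(Q) = -[(3/4)·log₂(3/4) + (1/4)·log₂(1/4)]
  = 0.3113 + 0.5000
  = 0.8113 bits
H(P,Q) = -[(5/8)·log₂(5/8) + (1/8)·log₂(1/8) + (1/8)·log₂(1/8) + (1/8)·log₂(1/8)]
  = 0.4238 + 0.3750 + 0.3750 + 0.3750
  = 1.5488 bits
I(P;Q) = H(P) + H(Q) - H(P,Q) = 0.8113 + 0.8113 - 1.5488 = 0.0738 bits > 0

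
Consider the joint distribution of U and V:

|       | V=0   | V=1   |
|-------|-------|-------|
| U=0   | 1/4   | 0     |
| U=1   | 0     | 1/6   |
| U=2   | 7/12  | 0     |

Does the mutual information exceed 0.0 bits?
Marginal P(U) (row sums):
  P(U=0) = 1/4 + 0 = 1/4
  P(U=1) = 0 + 1/6 = 1/6
  P(U=2) = 7/12 + 0 = 7/12
Marginal P(V) (column sums):
  P(V=0) = 1/4 + 0 + 7/12 = 5/6
  P(V=1) = 0 + 1/6 + 0 = 1/6

H(U) = -[(1/4)·log₂(1/4) + (1/6)·log₂(1/6) + (7/12)·log₂(7/12)]
  = 0.5000 + 0.4308 + 0.4536
  = 1.3844 bits
H(V) = -[(5/6)·log₂(5/6) + (1/6)·log₂(1/6)]
  = 0.2192 + 0.4308
  = 0.6500 bits
H(U,V) = -[(1/4)·log₂(1/4) + (1/6)·log₂(1/6) + (7/12)·log₂(7/12)]
  = 0.5000 + 0.4308 + 0.4536
  = 1.3844 bits

I(U;V) = H(U) + H(V) - H(U,V)
  = 1.3844 + 0.6500 - 1.3844
  = 0.6500 bits

Yes. I(U;V) = 0.6500 bits, which is > 0.0 bits.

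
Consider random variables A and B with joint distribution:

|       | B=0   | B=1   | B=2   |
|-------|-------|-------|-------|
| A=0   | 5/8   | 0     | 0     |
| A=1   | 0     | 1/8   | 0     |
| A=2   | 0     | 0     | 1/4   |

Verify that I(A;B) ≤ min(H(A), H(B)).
Marginal P(A) (row sums):
  P(A=0) = 5/8 + 0 + 0 = 5/8
  P(A=1) = 0 + 1/8 + 0 = 1/8
  P(A=2) = 0 + 0 + 1/4 = 1/4
Marginal P(B) (column sums):
  P(B=0) = 5/8 + 0 + 0 = 5/8
  P(B=1) = 0 + 1/8 + 0 = 1/8
  P(B=2) = 0 + 0 + 1/4 = 1/4

H(A) = -[(5/8)·log₂(5/8) + (1/8)·log₂(1/8) + (1/4)·log₂(1/4)]
  = 0.4238 + 0.3750 + 0.5000
  = 1.2988 bits
H(B) = -[(5/8)·log₂(5/8) + (1/8)·log₂(1/8) + (1/4)·log₂(1/4)]
  = 0.4238 + 0.3750 + 0.5000
  = 1.2988 bits
H(A,B) = -[(5/8)·log₂(5/8) + (1/8)·log₂(1/8) + (1/4)·log₂(1/4)]
  = 0.4238 + 0.3750 + 0.5000
  = 1.2988 bits

I(A;B) = H(A) + H(B) - H(A,B)
  = 1.2988 + 1.2988 - 1.2988
  = 1.2988 bits

min(H(A), H(B)) = min(1.2988, 1.2988) = 1.2988 bits
Since 1.2988 ≤ 1.2988, the bound is satisfied ✓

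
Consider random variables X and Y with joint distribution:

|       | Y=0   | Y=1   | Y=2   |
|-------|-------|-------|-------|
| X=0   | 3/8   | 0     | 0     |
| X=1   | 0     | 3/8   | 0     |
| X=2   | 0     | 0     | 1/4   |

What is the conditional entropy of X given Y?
Marginal P(Y) (column sums):
  P(Y=0) = 3/8 + 0 + 0 = 3/8
  P(Y=1) = 0 + 3/8 + 0 = 3/8
  P(Y=2) = 0 + 0 + 1/4 = 1/4

H(X|Y) = -Σ P(X,Y)·log₂ P(X|Y), where P(X|Y) = P(X,Y) / P(Y)
  (cells with P(X,Y) = 0 contribute 0)
  (X=0,Y=0): P(X|Y) = (3/8)/(3/8) = 1;  -(3/8)·log₂(1) = 0.0000
  (X=1,Y=1): P(X|Y) = (3/8)/(3/8) = 1;  -(3/8)·log₂(1) = 0.0000
  (X=2,Y=2): P(X|Y) = (1/4)/(1/4) = 1;  -(1/4)·log₂(1) = 0.0000
H(X|Y) = 0.0000 + 0.0000 + 0.0000
  = 0.0000 bits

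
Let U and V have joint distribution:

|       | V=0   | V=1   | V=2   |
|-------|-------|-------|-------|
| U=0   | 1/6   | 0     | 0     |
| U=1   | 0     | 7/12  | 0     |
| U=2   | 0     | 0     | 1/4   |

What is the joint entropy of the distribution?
H(U,V) = -Σ P(U,V) log₂ P(U,V), summed over the non-zero cells:
H(U,V) = -[(1/6)·log₂(1/6) + (7/12)·log₂(7/12) + (1/4)·log₂(1/4)]
  = 0.4308 + 0.4536 + 0.5000
  = 1.3844 bits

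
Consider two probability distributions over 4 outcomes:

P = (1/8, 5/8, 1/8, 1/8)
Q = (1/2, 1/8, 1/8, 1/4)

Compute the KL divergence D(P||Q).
D(P||Q) = Σ P(i) log₂(P(i)/Q(i))
  i=0: (1/8) × log₂((1/8)/(1/2)) = (1/8) × log₂(1/4) = -0.2500
  i=1: (5/8) × log₂((5/8)/(1/8)) = (5/8) × log₂(5) = 1.4512
  i=2: (1/8) × log₂((1/8)/(1/8)) = (1/8) × log₂(1) = 0.0000
  i=3: (1/8) × log₂((1/8)/(1/4)) = (1/8) × log₂(1/2) = -0.1250
D(P||Q) = -0.2500 + 1.4512 + 0.0000 - 0.1250
  = 1.0762 bits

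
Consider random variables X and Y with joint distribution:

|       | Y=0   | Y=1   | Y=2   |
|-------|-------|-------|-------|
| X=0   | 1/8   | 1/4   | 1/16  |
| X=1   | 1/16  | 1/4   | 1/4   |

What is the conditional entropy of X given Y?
Marginal P(Y) (column sums):
  P(Y=0) = 1/8 + 1/16 = 3/16
  P(Y=1) = 1/4 + 1/4 = 1/2
  P(Y=2) = 1/16 + 1/4 = 5/16

H(X|Y) = -Σ P(X,Y)·log₂ P(X|Y), where P(X|Y) = P(X,Y) / P(Y)
  (X=0,Y=0): P(X|Y) = (1/8)/(3/16) = 2/3;  -(1/8)·log₂(2/3) = 0.0731
  (X=0,Y=1): P(X|Y) = (1/4)/(1/2) = 1/2;  -(1/4)·log₂(1/2) = 0.2500
  (X=0,Y=2): P(X|Y) = (1/16)/(5/16) = 1/5;  -(1/16)·log₂(1/5) = 0.1451
  (X=1,Y=0): P(X|Y) = (1/16)/(3/16) = 1/3;  -(1/16)·log₂(1/3) = 0.0991
  (X=1,Y=1): P(X|Y) = (1/4)/(1/2) = 1/2;  -(1/4)·log₂(1/2) = 0.2500
  (X=1,Y=2): P(X|Y) = (1/4)/(5/16) = 4/5;  -(1/4)·log₂(4/5) = 0.0805
H(X|Y) = 0.0731 + 0.2500 + 0.1451 + 0.0991 + 0.2500 + 0.0805
  = 0.8978 bits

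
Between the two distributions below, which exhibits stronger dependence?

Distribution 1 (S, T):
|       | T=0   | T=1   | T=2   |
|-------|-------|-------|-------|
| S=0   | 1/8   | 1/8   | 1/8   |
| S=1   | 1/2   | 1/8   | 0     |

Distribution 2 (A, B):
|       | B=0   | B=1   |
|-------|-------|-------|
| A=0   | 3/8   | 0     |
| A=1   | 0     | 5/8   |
Distribution 1 (S, T):
Marginal P(S) (row sums):
  P(S=0) = 1/8 + 1/8 + 1/8 = 3/8
  P(S=1) = 1/2 + 1/8 + 0 = 5/8
Marginal P(T) (column sums):
  P(T=0) = 1/8 + 1/2 = 5/8
  P(T=1) = 1/8 + 1/8 = 1/4
  P(T=2) = 1/8 + 0 = 1/8

H(S) = -[(3/8)·log₂(3/8) + (5/8)·log₂(5/8)]
  = 0.5306 + 0.4238
  = 0.9544 bits
H(T) = -[(5/8)·log₂(5/8) + (1/4)·log₂(1/4) + (1/8)·log₂(1/8)]
  = 0.4238 + 0.5000 + 0.3750
  = 1.2988 bits
H(S,T) = -[(1/8)·log₂(1/8) + (1/8)·log₂(1/8) + (1/8)·log₂(1/8) + (1/2)·log₂(1/2) + (1/8)·log₂(1/8)]
  = 0.3750 + 0.3750 + 0.3750 + 0.5000 + 0.3750
  = 2.0000 bits

I(S;T) = H(S) + H(T) - H(S,T)
  = 0.9544 + 1.2988 - 2.0000
  = 0.2532 bits

Distribution 2 (A, B):
Marginal P(A) (row sums):
  P(A=0) = 3/8 + 0 = 3/8
  P(A=1) = 0 + 5/8 = 5/8
Marginal P(B) (column sums):
  P(B=0) = 3/8 + 0 = 3/8
  P(B=1) = 0 + 5/8 = 5/8

H(A) = -[(3/8)·log₂(3/8) + (5/8)·log₂(5/8)]
  = 0.5306 + 0.4238
  = 0.9544 bits
H(B) = -[(3/8)·log₂(3/8) + (5/8)·log₂(5/8)]
  = 0.5306 + 0.4238
  = 0.9544 bits
H(A,B) = -[(3/8)·log₂(3/8) + (5/8)·log₂(5/8)]
  = 0.5306 + 0.4238
  = 0.9544 bits

I(A;B) = H(A) + H(B) - H(A,B)
  = 0.9544 + 0.9544 - 0.9544
  = 0.9544 bits

I(A;B) = 0.9544 bits > I(S;T) = 0.2532 bits, so (A, B) has the higher mutual information (stronger dependence).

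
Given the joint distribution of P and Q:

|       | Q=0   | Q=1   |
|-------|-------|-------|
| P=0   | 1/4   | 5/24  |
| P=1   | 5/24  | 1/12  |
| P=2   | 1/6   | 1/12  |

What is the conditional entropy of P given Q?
Marginal P(Q) (column sums):
  P(Q=0) = 1/4 + 5/24 + 1/6 = 5/8
  P(Q=1) = 5/24 + 1/12 + 1/12 = 3/8

H(P|Q) = -Σ P(P,Q)·log₂ P(P|Q), where P(P|Q) = P(P,Q) / P(Q)
  (P=0,Q=0): P(P|Q) = (1/4)/(5/8) = 2/5;  -(1/4)·log₂(2/5) = 0.3305
  (P=0,Q=1): P(P|Q) = (5/24)/(3/8) = 5/9;  -(5/24)·log₂(5/9) = 0.1767
  (P=1,Q=0): P(P|Q) = (5/24)/(5/8) = 1/3;  -(5/24)·log₂(1/3) = 0.3302
  (P=1,Q=1): P(P|Q) = (1/12)/(3/8) = 2/9;  -(1/12)·log₂(2/9) = 0.1808
  (P=2,Q=0): P(P|Q) = (1/6)/(5/8) = 4/15;  -(1/6)·log₂(4/15) = 0.3178
  (P=2,Q=1): P(P|Q) = (1/12)/(3/8) = 2/9;  -(1/12)·log₂(2/9) = 0.1808
H(P|Q) = 0.3305 + 0.1767 + 0.3302 + 0.1808 + 0.3178 + 0.1808
  = 1.5168 bits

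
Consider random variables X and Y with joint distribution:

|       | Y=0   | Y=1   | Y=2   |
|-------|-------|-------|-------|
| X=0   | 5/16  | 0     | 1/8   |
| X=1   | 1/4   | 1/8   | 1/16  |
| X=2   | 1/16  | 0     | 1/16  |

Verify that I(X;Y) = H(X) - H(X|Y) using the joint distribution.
Left side, from I(X;Y) = H(X) + H(Y) - H(X,Y):
Marginal P(X) (row sums):
  P(X=0) = 5/16 + 0 + 1/8 = 7/16
  P(X=1) = 1/4 + 1/8 + 1/16 = 7/16
  P(X=2) = 1/16 + 0 + 1/16 = 1/8
Marginal P(Y) (column sums):
  P(Y=0) = 5/16 + 1/4 + 1/16 = 5/8
  P(Y=1) = 0 + 1/8 + 0 = 1/8
  P(Y=2) = 1/8 + 1/16 + 1/16 = 1/4

H(X) = -[(7/16)·log₂(7/16) + (7/16)·log₂(7/16) + (1/8)·log₂(1/8)]
  = 0.5218 + 0.5218 + 0.3750
  = 1.4186 bits
H(Y) = -[(5/8)·log₂(5/8) + (1/8)·log₂(1/8) + (1/4)·log₂(1/4)]
  = 0.4238 + 0.3750 + 0.5000
  = 1.2988 bits
H(X,Y) = -[(5/16)·log₂(5/16) + (1/8)·log₂(1/8) + (1/4)·log₂(1/4) + (1/8)·log₂(1/8) + (1/16)·log₂(1/16) + (1/16)·log₂(1/16) + (1/16)·log₂(1/16)]
  = 0.5244 + 0.3750 + 0.5000 + 0.3750 + 0.2500 + 0.2500 + 0.2500
  = 2.5244 bits

I(X;Y) = H(X) + H(Y) - H(X,Y)
  = 1.4186 + 1.2988 - 2.5244
  = 0.1930 bits

Right side, with H(X|Y) computed directly from the conditional probabilities:
H(X|Y) = -Σ P(X,Y)·log₂ P(X|Y), where P(X|Y) = P(X,Y) / P(Y)
  (cells with P(X,Y) = 0 contribute 0)
  (X=0,Y=0): P(X|Y) = (5/16)/(5/8) = 1/2;  -(5/16)·log₂(1/2) = 0.3125
  (X=0,Y=2): P(X|Y) = (1/8)/(1/4) = 1/2;  -(1/8)·log₂(1/2) = 0.1250
  (X=1,Y=0): P(X|Y) = (1/4)/(5/8) = 2/5;  -(1/4)·log₂(2/5) = 0.3305
  (X=1,Y=1): P(X|Y) = (1/8)/(1/8) = 1;  -(1/8)·log₂(1) = 0.0000
  (X=1,Y=2): P(X|Y) = (1/16)/(1/4) = 1/4;  -(1/16)·log₂(1/4) = 0.1250
  (X=2,Y=0): P(X|Y) = (1/16)/(5/8) = 1/10;  -(1/16)·log₂(1/10) = 0.2076
  (X=2,Y=2): P(X|Y) = (1/16)/(1/4) = 1/4;  -(1/16)·log₂(1/4) = 0.1250
H(X|Y) = 0.3125 + 0.1250 + 0.3305 + 0.0000 + 0.1250 + 0.2076 + 0.1250
  = 1.2256 bits
H(X) - H(X|Y) = 1.4186 - 1.2256 = 0.1930 bits

Both sides equal 0.1930 bits, so I(X;Y) = H(X) - H(X|Y) ✓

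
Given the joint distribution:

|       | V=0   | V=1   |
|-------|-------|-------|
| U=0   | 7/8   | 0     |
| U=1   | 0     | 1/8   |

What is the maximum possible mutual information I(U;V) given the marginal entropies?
The upper bound on mutual information is I(U;V) ≤ min(H(U), H(V)).

Marginal P(U) (row sums):
  P(U=0) = 7/8 + 0 = 7/8
  P(U=1) = 0 + 1/8 = 1/8
Marginal P(V) (column sums):
  P(V=0) = 7/8 + 0 = 7/8
  P(V=1) = 0 + 1/8 = 1/8

H(U) = -[(7/8)·log₂(7/8) + (1/8)·log₂(1/8)]
  = 0.1686 + 0.3750
  = 0.5436 bits
H(V) = -[(7/8)·log₂(7/8) + (1/8)·log₂(1/8)]
  = 0.1686 + 0.3750
  = 0.5436 bits

Maximum possible I(U;V) = min(0.5436, 0.5436) = 0.5436 bits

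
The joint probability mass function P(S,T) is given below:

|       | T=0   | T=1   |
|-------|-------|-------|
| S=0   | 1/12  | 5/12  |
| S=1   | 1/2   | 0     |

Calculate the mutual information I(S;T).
Marginal P(S) (row sums):
  P(S=0) = 1/12 + 5/12 = 1/2
  P(S=1) = 1/2 + 0 = 1/2
Marginal P(T) (column sums):
  P(T=0) = 1/12 + 1/2 = 7/12
  P(T=1) = 5/12 + 0 = 5/12

H(S) = -[(1/2)·log₂(1/2) + (1/2)·log₂(1/2)]
  = 0.5000 + 0.5000
  = 1.0000 bits
H(T) = -[(7/12)·log₂(7/12) + (5/12)·log₂(5/12)]
  = 0.4536 + 0.5263
  = 0.9799 bits
H(S,T) = -[(1/12)·log₂(1/12) + (5/12)·log₂(5/12) + (1/2)·log₂(1/2)]
  = 0.2987 + 0.5263 + 0.5000
  = 1.3250 bits

I(S;T) = H(S) + H(T) - H(S,T)
  = 1.0000 + 0.9799 - 1.3250
  = 0.6549 bits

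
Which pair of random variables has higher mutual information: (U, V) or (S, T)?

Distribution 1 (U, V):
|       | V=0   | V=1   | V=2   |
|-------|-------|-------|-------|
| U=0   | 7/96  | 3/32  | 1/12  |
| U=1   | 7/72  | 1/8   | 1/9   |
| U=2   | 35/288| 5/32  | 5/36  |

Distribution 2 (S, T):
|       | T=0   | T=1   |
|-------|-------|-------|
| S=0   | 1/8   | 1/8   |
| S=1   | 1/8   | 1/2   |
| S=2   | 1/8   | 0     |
Distribution 1 (U, V):
Marginal P(U) (row sums):
  P(U=0) = 7/96 + 3/32 + 1/12 = 1/4
  P(U=1) = 7/72 + 1/8 + 1/9 = 1/3
  P(U=2) = 35/288 + 5/32 + 5/36 = 5/12
Marginal P(V) (column sums):
  P(V=0) = 7/96 + 7/72 + 35/288 = 7/24
  P(V=1) = 3/32 + 1/8 + 5/32 = 3/8
  P(V=2) = 1/12 + 1/9 + 5/36 = 1/3

H(U) = -[(1/4)·log₂(1/4) + (1/3)·log₂(1/3) + (5/12)·log₂(5/12)]
  = 0.5000 + 0.5283 + 0.5263
  = 1.5546 bits
H(V) = -[(7/24)·log₂(7/24) + (3/8)·log₂(3/8) + (1/3)·log₂(1/3)]
  = 0.5185 + 0.5306 + 0.5283
  = 1.5774 bits
H(U,V) = -[(7/96)·log₂(7/96) + (3/32)·log₂(3/32) + (1/12)·log₂(1/12) + (7/72)·log₂(7/72) + (1/8)·log₂(1/8) + (1/9)·log₂(1/9) + (35/288)·log₂(35/288) + (5/32)·log₂(5/32) + (5/36)·log₂(5/36)]
  = 0.2755 + 0.3202 + 0.2987 + 0.3269 + 0.3750 + 0.3522 + 0.3695 + 0.4184 + 0.3956
  = 3.1320 bits

I(U;V) = H(U) + H(V) - H(U,V)
  = 1.5546 + 1.5774 - 3.1320
  = 0.0000 bits

Distribution 2 (S, T):
Marginal P(S) (row sums):
  P(S=0) = 1/8 + 1/8 = 1/4
  P(S=1) = 1/8 + 1/2 = 5/8
  P(S=2) = 1/8 + 0 = 1/8
Marginal P(T) (column sums):
  P(T=0) = 1/8 + 1/8 + 1/8 = 3/8
  P(T=1) = 1/8 + 1/2 + 0 = 5/8

H(S) = -[(1/4)·log₂(1/4) + (5/8)·log₂(5/8) + (1/8)·log₂(1/8)]
  = 0.5000 + 0.4238 + 0.3750
  = 1.2988 bits
H(T) = -[(3/8)·log₂(3/8) + (5/8)·log₂(5/8)]
  = 0.5306 + 0.4238
  = 0.9544 bits
H(S,T) = -[(1/8)·log₂(1/8) + (1/8)·log₂(1/8) + (1/8)·log₂(1/8) + (1/2)·log₂(1/2) + (1/8)·log₂(1/8)]
  = 0.3750 + 0.3750 + 0.3750 + 0.5000 + 0.3750
  = 2.0000 bits

I(S;T) = H(S) + H(T) - H(S,T)
  = 1.2988 + 0.9544 - 2.0000
  = 0.2532 bits

I(S;T) = 0.2532 bits > I(U;V) = 0.0000 bits, so (S, T) has the higher mutual information (stronger dependence).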